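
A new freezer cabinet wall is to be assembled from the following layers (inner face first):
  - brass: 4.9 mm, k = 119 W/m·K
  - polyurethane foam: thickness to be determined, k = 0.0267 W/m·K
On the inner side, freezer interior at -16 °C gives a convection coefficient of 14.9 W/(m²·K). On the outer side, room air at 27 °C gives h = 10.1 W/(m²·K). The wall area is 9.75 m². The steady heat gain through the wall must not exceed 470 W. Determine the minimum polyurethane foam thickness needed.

Treating each layer as a thermal resistance in series:
R_inner film = 1/(h_i·A) = 1/(14.9×9.75) = 0.006883 K/W
R_brass = L/(kA) = 0.0049/(119×9.75) = 4.223×10^-6 K/W
R_outer film = 1/(h_o·A) = 1/(10.1×9.75) = 0.01015 K/W
Sum of the known resistances R_other = 0.01704 K/W
Required total resistance R_tot = ΔT/Q_allow = 43/470 = 0.09149 K/W
R_polyurethane foam = R_tot − R_other = 0.07445 K/W
L = R·k·A = 0.07445×0.0267×9.75

L ≈ 19.4 mm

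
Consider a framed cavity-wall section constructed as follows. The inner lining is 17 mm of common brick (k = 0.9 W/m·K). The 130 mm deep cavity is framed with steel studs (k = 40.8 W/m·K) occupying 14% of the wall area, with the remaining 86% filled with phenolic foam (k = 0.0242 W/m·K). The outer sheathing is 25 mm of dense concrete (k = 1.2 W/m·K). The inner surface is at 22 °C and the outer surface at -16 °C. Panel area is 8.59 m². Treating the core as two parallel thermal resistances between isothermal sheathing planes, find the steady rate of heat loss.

Sheathing layers in series; stud and cavity paths in parallel between them.
R_inner = 0.017/(0.9×8.59) = 0.002199 K/W
R_stud  = 0.13/(40.8×0.14×8.59) = 0.002649 K/W
R_cav   = 0.13/(0.0242×0.86×8.59) = 0.7272 K/W
1/R_core = 1/R_stud + 1/R_cav → R_core = 0.00264 K/W
R_outer = 0.025/(1.2×8.59) = 0.002425 K/W
R_total = 0.007264 K/W
Q = ΔT/R_total = 38/0.007264

Q ≈ 5230 W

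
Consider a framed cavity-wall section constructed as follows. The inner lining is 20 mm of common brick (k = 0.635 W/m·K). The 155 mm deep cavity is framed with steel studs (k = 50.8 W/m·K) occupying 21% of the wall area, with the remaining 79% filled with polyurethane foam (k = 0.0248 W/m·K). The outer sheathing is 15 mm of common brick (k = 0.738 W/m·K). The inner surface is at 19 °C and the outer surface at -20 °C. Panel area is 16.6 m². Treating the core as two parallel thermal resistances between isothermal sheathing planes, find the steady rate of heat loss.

Q ≈ 9760 W

Sheathing layers in series; stud and cavity paths in parallel between them.
R_inner = 0.02/(0.635×16.6) = 0.001897 K/W
R_stud  = 0.155/(50.8×0.21×16.6) = 8.753×10^-4 K/W
R_cav   = 0.155/(0.0248×0.79×16.6) = 0.4766 K/W
1/R_core = 1/R_stud + 1/R_cav → R_core = 8.737×10^-4 K/W
R_outer = 0.015/(0.738×16.6) = 0.001224 K/W
R_total = 0.003995 K/W
Q = ΔT/R_total = 39/0.003995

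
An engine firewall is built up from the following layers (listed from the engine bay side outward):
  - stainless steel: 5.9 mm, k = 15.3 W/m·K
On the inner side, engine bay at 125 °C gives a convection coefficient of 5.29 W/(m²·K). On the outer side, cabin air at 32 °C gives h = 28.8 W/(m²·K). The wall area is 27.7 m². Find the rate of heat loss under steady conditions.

Using the resistance-network approach (series):
R_inner film = 1/(h_i·A) = 1/(5.29×27.7) = 0.006824 K/W
R_stainless steel = L/(kA) = 0.0059/(15.3×27.7) = 1.392×10^-5 K/W
R_outer film = 1/(h_o·A) = 1/(28.8×27.7) = 0.001254 K/W
R_total = 0.008092 K/W
Q = ΔT / R_total = 93 / 0.008092

Q ≈ 11500 W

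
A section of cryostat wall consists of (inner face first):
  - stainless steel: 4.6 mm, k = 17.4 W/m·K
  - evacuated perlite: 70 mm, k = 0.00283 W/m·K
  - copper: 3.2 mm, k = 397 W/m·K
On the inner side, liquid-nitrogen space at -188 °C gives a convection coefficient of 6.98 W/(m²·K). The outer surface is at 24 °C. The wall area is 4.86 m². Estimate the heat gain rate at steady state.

Q ≈ 41.4 W

Model the wall as resistances in series:
R_inner film = 1/(h_i·A) = 1/(6.98×4.86) = 0.02948 K/W
R_stainless steel = L/(kA) = 0.0046/(17.4×4.86) = 5.44×10^-5 K/W
R_evacuated perlite = L/(kA) = 0.07/(0.00283×4.86) = 5.09 K/W
R_copper = L/(kA) = 0.0032/(397×4.86) = 1.659×10^-6 K/W
R_total = 5.119 K/W
Q = ΔT / R_total = 212 / 5.119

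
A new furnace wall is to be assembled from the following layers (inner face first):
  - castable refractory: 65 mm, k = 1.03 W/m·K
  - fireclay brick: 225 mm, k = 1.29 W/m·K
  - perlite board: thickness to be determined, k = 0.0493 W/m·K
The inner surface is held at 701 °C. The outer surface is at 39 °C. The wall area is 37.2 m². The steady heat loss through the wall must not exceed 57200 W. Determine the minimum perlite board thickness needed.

L ≈ 9.52 mm

Treating each layer as a thermal resistance in series:
R_castable refractory = L/(kA) = 0.065/(1.03×37.2) = 0.001696 K/W
R_fireclay brick = L/(kA) = 0.225/(1.29×37.2) = 0.004689 K/W
Sum of the known resistances R_other = 0.006385 K/W
Required total resistance R_tot = ΔT/Q_allow = 662/57200 = 0.01157 K/W
R_perlite board = R_tot − R_other = 0.005188 K/W
L = R·k·A = 0.005188×0.0493×37.2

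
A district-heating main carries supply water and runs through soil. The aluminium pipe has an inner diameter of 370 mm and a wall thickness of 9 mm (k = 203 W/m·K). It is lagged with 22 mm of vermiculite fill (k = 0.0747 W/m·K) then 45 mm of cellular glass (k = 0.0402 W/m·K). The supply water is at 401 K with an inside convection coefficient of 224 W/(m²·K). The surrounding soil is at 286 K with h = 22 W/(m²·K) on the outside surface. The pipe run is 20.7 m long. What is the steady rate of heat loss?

Treating each annulus and film as a series resistance:
R_inner film = 1/(h_i·2πr₁L) = 1/(224×2π×0.185×20.7) = 1.855×10^-4 K/W
R_aluminium pipe wall = ln(194/185)/(2π×203×20.7) = 1.799×10^-6 K/W
R_vermiculite fill = ln(216/194)/(2π×0.0747×20.7) = 0.01106 K/W
R_cellular glass = ln(261/216)/(2π×0.0402×20.7) = 0.03619 K/W
R_outer film = 1/(h_o·2πr_oL) = 1/(22×2π×0.261×20.7) = 0.001339 K/W
R_total = 0.04878 K/W
Q = ΔT/R_total = 115/0.04878

Q ≈ 2360 W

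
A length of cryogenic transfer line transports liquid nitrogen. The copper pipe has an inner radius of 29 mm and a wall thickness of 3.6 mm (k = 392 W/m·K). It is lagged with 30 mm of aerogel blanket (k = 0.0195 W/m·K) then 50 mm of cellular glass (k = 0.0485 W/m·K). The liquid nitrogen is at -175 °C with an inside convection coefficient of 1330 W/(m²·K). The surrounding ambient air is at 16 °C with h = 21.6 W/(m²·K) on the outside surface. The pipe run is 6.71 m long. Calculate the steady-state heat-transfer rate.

Q ≈ 175 W

Treating each annulus and film as a series resistance:
R_inner film = 1/(h_i·2πr₁L) = 1/(1330×2π×0.029×6.71) = 6.15×10^-4 K/W
R_copper pipe wall = ln(32.6/29)/(2π×392×6.71) = 7.08×10^-6 K/W
R_aerogel blanket = ln(62.6/32.6)/(2π×0.0195×6.71) = 0.7936 K/W
R_cellular glass = ln(112.6/62.6)/(2π×0.0485×6.71) = 0.2871 K/W
R_outer film = 1/(h_o·2πr_oL) = 1/(21.6×2π×0.1126×6.71) = 0.009752 K/W
R_total = 1.091 K/W
Q = ΔT/R_total = 191/1.091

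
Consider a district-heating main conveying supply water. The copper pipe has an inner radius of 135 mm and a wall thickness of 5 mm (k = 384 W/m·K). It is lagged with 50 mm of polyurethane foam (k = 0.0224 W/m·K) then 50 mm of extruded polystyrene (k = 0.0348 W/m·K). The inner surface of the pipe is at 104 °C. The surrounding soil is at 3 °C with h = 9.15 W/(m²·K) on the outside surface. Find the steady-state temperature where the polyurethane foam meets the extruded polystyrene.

Per-layer cylindrical resistances, series-summed:
R_copper pipe wall = ln(140/135)/(2π×384×1) = 1.507×10^-5 K/W
R_polyurethane foam = ln(190/140)/(2π×0.0224×1) = 2.17 K/W
R_extruded polystyrene = ln(240/190)/(2π×0.0348×1) = 1.068 K/W
R_outer film = 1/(h_o·2πr_oL) = 1/(9.15×2π×0.24×1) = 0.07247 K/W
R_total = 3.311 K/W
Q = ΔT/R_total = 101/3.311
Q = 30.5 W/m
T_interface = T_inner − Q·ΣR(inner→interface) = 104 − 30.5×2.17

T ≈ 37.8 °C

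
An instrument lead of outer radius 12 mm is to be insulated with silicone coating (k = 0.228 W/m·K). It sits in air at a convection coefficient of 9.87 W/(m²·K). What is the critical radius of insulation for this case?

For a cylinder r_cr = k/h = 0.228/9.87
r_cr = 23.1 mm; since the bare radius (12 mm) is below r_cr, adding a thin layer of insulation will *increase* heat loss.

r_cr ≈ 23.1 mm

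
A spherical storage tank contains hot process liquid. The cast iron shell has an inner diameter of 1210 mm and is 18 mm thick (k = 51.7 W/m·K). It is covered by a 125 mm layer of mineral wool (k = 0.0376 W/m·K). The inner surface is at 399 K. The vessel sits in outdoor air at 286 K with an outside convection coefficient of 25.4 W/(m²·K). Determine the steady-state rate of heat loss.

Q ≈ 197 W

Each spherical layer contributes R = (1/r_i − 1/r_o)/(4πk):
R_cast iron shell = (1/0.605 − 1/0.623)/(4π×51.7) = 7.351×10^-5 K/W
R_mineral wool = (1/0.623 − 1/0.748)/(4π×0.0376) = 0.5677 K/W
R_outer film = 1/(h·4πr_o²) = 1/(25.4×4π×0.748²) = 0.0056 K/W
R_total = 0.5734 K/W
Q = ΔT/R_total = 113/0.5734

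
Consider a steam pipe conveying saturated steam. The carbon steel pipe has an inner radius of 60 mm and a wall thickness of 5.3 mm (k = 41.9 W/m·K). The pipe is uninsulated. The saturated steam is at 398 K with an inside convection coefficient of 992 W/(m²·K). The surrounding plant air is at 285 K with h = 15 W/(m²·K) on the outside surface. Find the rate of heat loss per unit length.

Cylindrical conduction, so R = ln(r₂/r₁)/(2πkL) per layer, in series:
R_inner film = 1/(h_i·2πr₁L) = 1/(992×2π×0.06×1) = 0.002674 K/W
R_carbon steel pipe wall = ln(65.3/60)/(2π×41.9×1) = 3.215×10^-4 K/W
R_outer film = 1/(h_o·2πr_oL) = 1/(15×2π×0.0653×1) = 0.1625 K/W
R_total = 0.1655 K/W
Q = ΔT/R_total = 113/0.1655

q′ ≈ 683 W/m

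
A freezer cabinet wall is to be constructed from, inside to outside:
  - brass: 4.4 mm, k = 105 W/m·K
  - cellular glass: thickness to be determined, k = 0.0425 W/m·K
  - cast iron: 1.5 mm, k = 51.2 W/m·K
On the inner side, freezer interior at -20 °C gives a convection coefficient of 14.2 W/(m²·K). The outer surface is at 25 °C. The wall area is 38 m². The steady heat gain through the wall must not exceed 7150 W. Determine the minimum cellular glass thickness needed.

L ≈ 7.17 mm

Series thermal resistances:
R_inner film = 1/(h_i·A) = 1/(14.2×38) = 0.001853 K/W
R_brass = L/(kA) = 0.0044/(105×38) = 1.103×10^-6 K/W
R_cast iron = L/(kA) = 0.0015/(51.2×38) = 7.71×10^-7 K/W
Sum of the known resistances R_other = 0.001855 K/W
Required total resistance R_tot = ΔT/Q_allow = 45/7150 = 0.006294 K/W
R_cellular glass = R_tot − R_other = 0.004439 K/W
L = R·k·A = 0.004439×0.0425×38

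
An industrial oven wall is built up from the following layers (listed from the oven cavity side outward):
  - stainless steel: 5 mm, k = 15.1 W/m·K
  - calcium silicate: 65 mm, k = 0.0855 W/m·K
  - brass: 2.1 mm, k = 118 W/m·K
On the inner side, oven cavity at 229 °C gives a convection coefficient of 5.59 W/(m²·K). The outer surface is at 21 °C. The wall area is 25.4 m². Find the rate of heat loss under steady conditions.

Treating each layer as a thermal resistance in series:
R_inner film = 1/(h_i·A) = 1/(5.59×25.4) = 0.007043 K/W
R_stainless steel = L/(kA) = 0.005/(15.1×25.4) = 1.304×10^-5 K/W
R_calcium silicate = L/(kA) = 0.065/(0.0855×25.4) = 0.02993 K/W
R_brass = L/(kA) = 0.0021/(118×25.4) = 7.007×10^-7 K/W
R_total = 0.03699 K/W
Q = ΔT / R_total = 208 / 0.03699

Q ≈ 5620 W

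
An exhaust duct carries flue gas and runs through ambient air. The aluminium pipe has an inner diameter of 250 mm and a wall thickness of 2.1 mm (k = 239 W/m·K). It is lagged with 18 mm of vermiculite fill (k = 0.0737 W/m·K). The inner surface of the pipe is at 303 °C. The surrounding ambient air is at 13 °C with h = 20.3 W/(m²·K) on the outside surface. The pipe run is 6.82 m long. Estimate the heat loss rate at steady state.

Treating each annulus and film as a series resistance:
R_aluminium pipe wall = ln(127.1/125)/(2π×239×6.82) = 1.627×10^-6 K/W
R_vermiculite fill = ln(145.1/127.1)/(2π×0.0737×6.82) = 0.04194 K/W
R_outer film = 1/(h_o·2πr_oL) = 1/(20.3×2π×0.1451×6.82) = 0.007923 K/W
R_total = 0.04986 K/W
Q = ΔT/R_total = 290/0.04986

Q ≈ 5820 W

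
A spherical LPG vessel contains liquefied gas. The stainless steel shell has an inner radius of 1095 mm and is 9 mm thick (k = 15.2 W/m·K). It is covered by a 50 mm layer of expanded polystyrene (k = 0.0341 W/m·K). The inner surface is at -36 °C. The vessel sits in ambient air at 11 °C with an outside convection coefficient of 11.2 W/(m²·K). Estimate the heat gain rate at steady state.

Q ≈ 485 W

For a spherical shell R = (1/r₁ − 1/r₂)/(4πk); film R = 1/(h·4πr²). In series:
R_stainless steel shell = (1/1.095 − 1/1.104)/(4π×15.2) = 3.898×10^-5 K/W
R_expanded polystyrene = (1/1.104 − 1/1.154)/(4π×0.0341) = 0.09159 K/W
R_outer film = 1/(h·4πr_o²) = 1/(11.2×4π×1.154²) = 0.005335 K/W
R_total = 0.09696 K/W
Q = ΔT/R_total = 47/0.09696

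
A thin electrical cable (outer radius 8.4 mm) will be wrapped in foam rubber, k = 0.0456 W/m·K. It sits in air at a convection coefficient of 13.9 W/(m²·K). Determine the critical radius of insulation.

For a cylinder r_cr = k/h = 0.0456/13.9
r_cr = 3.28 mm; since the bare radius (8.4 mm) is above r_cr, any added insulation will reduce heat loss.

r_cr ≈ 3.28 mm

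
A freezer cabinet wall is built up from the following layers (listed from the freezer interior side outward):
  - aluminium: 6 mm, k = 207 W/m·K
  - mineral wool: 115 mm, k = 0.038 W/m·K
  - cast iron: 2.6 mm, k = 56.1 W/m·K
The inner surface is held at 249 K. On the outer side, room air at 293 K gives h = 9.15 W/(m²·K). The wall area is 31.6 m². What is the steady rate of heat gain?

Thermal resistances in series:
R_aluminium = L/(kA) = 0.006/(207×31.6) = 9.173×10^-7 K/W
R_mineral wool = L/(kA) = 0.115/(0.038×31.6) = 0.09577 K/W
R_cast iron = L/(kA) = 0.0026/(56.1×31.6) = 1.467×10^-6 K/W
R_outer film = 1/(h_o·A) = 1/(9.15×31.6) = 0.003459 K/W
R_total = 0.09923 K/W
Q = ΔT / R_total = 44 / 0.09923

Q ≈ 443 W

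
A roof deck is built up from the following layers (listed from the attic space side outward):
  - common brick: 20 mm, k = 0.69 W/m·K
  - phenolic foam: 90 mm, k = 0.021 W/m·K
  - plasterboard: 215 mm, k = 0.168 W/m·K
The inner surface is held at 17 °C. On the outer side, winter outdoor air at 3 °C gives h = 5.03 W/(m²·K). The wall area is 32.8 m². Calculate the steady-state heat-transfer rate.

Series thermal resistances:
R_common brick = L/(kA) = 0.02/(0.69×32.8) = 8.837×10^-4 K/W
R_phenolic foam = L/(kA) = 0.09/(0.021×32.8) = 0.1307 K/W
R_plasterboard = L/(kA) = 0.215/(0.168×32.8) = 0.03902 K/W
R_outer film = 1/(h_o·A) = 1/(5.03×32.8) = 0.006061 K/W
R_total = 0.1766 K/W
Q = ΔT / R_total = 14 / 0.1766

Q ≈ 79.3 W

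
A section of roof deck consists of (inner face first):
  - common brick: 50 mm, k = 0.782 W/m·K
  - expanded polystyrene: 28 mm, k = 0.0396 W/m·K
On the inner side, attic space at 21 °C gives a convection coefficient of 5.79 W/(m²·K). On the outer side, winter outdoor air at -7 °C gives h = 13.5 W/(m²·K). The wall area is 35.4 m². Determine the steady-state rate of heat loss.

Thermal resistances in series:
R_inner film = 1/(h_i·A) = 1/(5.79×35.4) = 0.004879 K/W
R_common brick = L/(kA) = 0.05/(0.782×35.4) = 0.001806 K/W
R_expanded polystyrene = L/(kA) = 0.028/(0.0396×35.4) = 0.01997 K/W
R_outer film = 1/(h_o·A) = 1/(13.5×35.4) = 0.002092 K/W
R_total = 0.02875 K/W
Q = ΔT / R_total = 28 / 0.02875

Q ≈ 974 W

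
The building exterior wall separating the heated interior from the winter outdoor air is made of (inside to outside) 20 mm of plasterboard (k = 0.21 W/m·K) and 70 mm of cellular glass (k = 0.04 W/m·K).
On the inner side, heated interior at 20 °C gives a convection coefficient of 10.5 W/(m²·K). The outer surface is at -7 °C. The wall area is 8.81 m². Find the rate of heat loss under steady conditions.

Q ≈ 123 W

Using the resistance-network approach (series):
R_inner film = 1/(h_i·A) = 1/(10.5×8.81) = 0.01081 K/W
R_plasterboard = L/(kA) = 0.02/(0.21×8.81) = 0.01081 K/W
R_cellular glass = L/(kA) = 0.07/(0.04×8.81) = 0.1986 K/W
R_total = 0.2203 K/W
Q = ΔT / R_total = 27 / 0.2203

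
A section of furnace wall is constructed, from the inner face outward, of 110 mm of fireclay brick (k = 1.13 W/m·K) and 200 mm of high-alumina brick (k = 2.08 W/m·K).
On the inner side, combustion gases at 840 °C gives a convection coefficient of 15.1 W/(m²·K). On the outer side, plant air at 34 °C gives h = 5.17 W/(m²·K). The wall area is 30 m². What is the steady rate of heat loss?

Thermal resistances in series:
R_inner film = 1/(h_i·A) = 1/(15.1×30) = 0.002208 K/W
R_fireclay brick = L/(kA) = 0.11/(1.13×30) = 0.003245 K/W
R_high-alumina brick = L/(kA) = 0.2/(2.08×30) = 0.003205 K/W
R_outer film = 1/(h_o·A) = 1/(5.17×30) = 0.006447 K/W
R_total = 0.0151 K/W
Q = ΔT / R_total = 806 / 0.0151

Q ≈ 53400 W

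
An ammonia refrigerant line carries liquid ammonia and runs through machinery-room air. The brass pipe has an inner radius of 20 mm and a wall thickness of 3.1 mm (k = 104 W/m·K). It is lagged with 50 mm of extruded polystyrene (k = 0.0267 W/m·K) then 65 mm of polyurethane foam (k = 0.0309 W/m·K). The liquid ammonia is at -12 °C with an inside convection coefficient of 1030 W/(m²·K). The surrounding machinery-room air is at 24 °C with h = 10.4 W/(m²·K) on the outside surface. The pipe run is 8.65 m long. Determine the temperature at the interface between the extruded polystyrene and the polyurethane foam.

For a radial system each layer contributes R = ln(r_out/r_in)/(2πkL); films add R = 1/(hA).
R_inner film = 1/(h_i·2πr₁L) = 1/(1030×2π×0.02×8.65) = 8.932×10^-4 K/W
R_brass pipe wall = ln(23.1/20)/(2π×104×8.65) = 2.549×10^-5 K/W
R_extruded polystyrene = ln(73.1/23.1)/(2π×0.0267×8.65) = 0.7939 K/W
R_polyurethane foam = ln(138.1/73.1)/(2π×0.0309×8.65) = 0.3788 K/W
R_outer film = 1/(h_o·2πr_oL) = 1/(10.4×2π×0.1381×8.65) = 0.01281 K/W
R_total = 1.186 K/W
Q = ΔT/R_total = 36/1.186
Q = 30.3 W
T_interface = T_inner + Q·ΣR(inner→interface) = -12 + 30.3×0.7948

T ≈ 12.1 °C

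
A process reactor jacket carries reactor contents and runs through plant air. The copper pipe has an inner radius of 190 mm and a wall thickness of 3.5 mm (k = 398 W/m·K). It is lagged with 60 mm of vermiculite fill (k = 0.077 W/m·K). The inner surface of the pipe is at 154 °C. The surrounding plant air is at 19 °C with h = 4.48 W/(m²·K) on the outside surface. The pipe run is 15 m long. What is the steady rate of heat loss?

Q ≈ 2900 W

Treating each annulus and film as a series resistance:
R_copper pipe wall = ln(193.5/190)/(2π×398×15) = 4.866×10^-7 K/W
R_vermiculite fill = ln(253.5/193.5)/(2π×0.077×15) = 0.03722 K/W
R_outer film = 1/(h_o·2πr_oL) = 1/(4.48×2π×0.2535×15) = 0.009343 K/W
R_total = 0.04656 K/W
Q = ΔT/R_total = 135/0.04656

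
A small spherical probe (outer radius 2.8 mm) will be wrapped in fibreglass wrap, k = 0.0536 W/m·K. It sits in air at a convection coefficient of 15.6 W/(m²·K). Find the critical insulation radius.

r_cr ≈ 6.87 mm

For a sphere r_cr = 2k/h = 2×0.0536/15.6
r_cr = 6.87 mm; since the bare radius (2.8 mm) is below r_cr, adding a thin layer of insulation will *increase* heat loss.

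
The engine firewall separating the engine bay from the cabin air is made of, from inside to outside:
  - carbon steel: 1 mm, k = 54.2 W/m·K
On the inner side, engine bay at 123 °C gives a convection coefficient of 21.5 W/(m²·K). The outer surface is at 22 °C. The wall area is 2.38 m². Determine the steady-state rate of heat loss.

Q ≈ 5170 W

Using the resistance-network approach (series):
R_inner film = 1/(h_i·A) = 1/(21.5×2.38) = 0.01954 K/W
R_carbon steel = L/(kA) = 0.001/(54.2×2.38) = 7.752×10^-6 K/W
R_total = 0.01955 K/W
Q = ΔT / R_total = 101 / 0.01955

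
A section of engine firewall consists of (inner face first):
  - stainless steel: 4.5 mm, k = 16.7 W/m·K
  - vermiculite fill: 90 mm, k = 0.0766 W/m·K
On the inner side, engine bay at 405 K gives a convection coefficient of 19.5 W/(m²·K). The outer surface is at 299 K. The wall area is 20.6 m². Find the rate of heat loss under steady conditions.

Treating each layer as a thermal resistance in series:
R_inner film = 1/(h_i·A) = 1/(19.5×20.6) = 0.002489 K/W
R_stainless steel = L/(kA) = 0.0045/(16.7×20.6) = 1.308×10^-5 K/W
R_vermiculite fill = L/(kA) = 0.09/(0.0766×20.6) = 0.05704 K/W
R_total = 0.05954 K/W
Q = ΔT / R_total = 106 / 0.05954

Q ≈ 1780 W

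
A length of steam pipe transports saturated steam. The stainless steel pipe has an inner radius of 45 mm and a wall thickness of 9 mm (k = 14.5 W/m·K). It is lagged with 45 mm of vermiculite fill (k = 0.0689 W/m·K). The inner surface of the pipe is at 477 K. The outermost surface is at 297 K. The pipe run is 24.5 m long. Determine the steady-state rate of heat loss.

Q ≈ 3150 W

For a radial system each layer contributes R = ln(r_out/r_in)/(2πkL); films add R = 1/(hA).
R_stainless steel pipe wall = ln(54/45)/(2π×14.5×24.5) = 8.168×10^-5 K/W
R_vermiculite fill = ln(99/54)/(2π×0.0689×24.5) = 0.05715 K/W
R_total = 0.05723 K/W
Q = ΔT/R_total = 180/0.05723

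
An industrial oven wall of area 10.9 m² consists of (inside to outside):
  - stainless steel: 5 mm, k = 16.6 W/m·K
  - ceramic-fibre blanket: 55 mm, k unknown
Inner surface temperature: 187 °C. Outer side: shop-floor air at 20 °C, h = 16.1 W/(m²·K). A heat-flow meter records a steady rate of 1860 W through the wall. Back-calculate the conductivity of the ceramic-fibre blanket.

k ≈ 0.06 W/(m·K)

Treating each layer as a thermal resistance in series:
R_stainless steel = L/(kA) = 0.005/(16.6×10.9) = 2.763×10^-5 K/W
R_outer film = 1/(h_o·A) = 1/(16.1×10.9) = 0.005698 K/W
Sum of known resistances R_other = 0.005726 K/W
Total R = ΔT/Q = 167/1860 = 0.08978 K/W
R_ceramic-fibre blanket = R_total − R_other = 0.08406 K/W
k = L/(R·A) = 0.055/(0.08406×10.9)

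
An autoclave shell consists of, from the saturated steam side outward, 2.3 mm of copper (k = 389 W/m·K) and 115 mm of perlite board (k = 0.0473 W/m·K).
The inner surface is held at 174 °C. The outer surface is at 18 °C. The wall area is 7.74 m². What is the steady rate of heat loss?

Treating each layer as a thermal resistance in series:
R_copper = L/(kA) = 0.0023/(389×7.74) = 7.639×10^-7 K/W
R_perlite board = L/(kA) = 0.115/(0.0473×7.74) = 0.3141 K/W
R_total = 0.3141 K/W
Q = ΔT / R_total = 156 / 0.3141

Q ≈ 497 W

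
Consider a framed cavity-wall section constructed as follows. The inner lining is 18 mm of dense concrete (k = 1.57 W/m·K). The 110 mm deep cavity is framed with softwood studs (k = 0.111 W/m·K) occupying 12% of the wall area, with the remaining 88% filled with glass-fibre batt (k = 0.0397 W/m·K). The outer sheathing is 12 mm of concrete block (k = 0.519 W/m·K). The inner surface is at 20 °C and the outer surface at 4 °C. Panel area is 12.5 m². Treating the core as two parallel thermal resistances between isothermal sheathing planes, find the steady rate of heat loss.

Q ≈ 86.4 W

Sheathing layers in series; stud and cavity paths in parallel between them.
R_inner = 0.018/(1.57×12.5) = 9.172×10^-4 K/W
R_stud  = 0.11/(0.111×0.12×12.5) = 0.6607 K/W
R_cav   = 0.11/(0.0397×0.88×12.5) = 0.2519 K/W
1/R_core = 1/R_stud + 1/R_cav → R_core = 0.1824 K/W
R_outer = 0.012/(0.519×12.5) = 0.00185 K/W
R_total = 0.1851 K/W
Q = ΔT/R_total = 16/0.1851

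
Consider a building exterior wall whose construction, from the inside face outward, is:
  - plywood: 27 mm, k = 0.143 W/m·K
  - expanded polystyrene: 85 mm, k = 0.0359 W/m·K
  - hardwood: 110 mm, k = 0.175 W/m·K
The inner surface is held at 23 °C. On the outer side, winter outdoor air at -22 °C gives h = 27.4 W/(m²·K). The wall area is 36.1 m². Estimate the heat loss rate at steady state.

Using the resistance-network approach (series):
R_plywood = L/(kA) = 0.027/(0.143×36.1) = 0.00523 K/W
R_expanded polystyrene = L/(kA) = 0.085/(0.0359×36.1) = 0.06559 K/W
R_hardwood = L/(kA) = 0.11/(0.175×36.1) = 0.01741 K/W
R_outer film = 1/(h_o·A) = 1/(27.4×36.1) = 0.001011 K/W
R_total = 0.08924 K/W
Q = ΔT / R_total = 45 / 0.08924

Q ≈ 504 W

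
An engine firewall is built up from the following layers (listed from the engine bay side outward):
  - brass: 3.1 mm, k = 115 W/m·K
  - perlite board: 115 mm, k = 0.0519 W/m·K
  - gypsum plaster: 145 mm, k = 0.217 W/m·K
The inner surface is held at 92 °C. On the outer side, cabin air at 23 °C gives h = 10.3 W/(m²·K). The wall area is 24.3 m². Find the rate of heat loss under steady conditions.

Treating each layer as a thermal resistance in series:
R_brass = L/(kA) = 0.0031/(115×24.3) = 1.109×10^-6 K/W
R_perlite board = L/(kA) = 0.115/(0.0519×24.3) = 0.09119 K/W
R_gypsum plaster = L/(kA) = 0.145/(0.217×24.3) = 0.0275 K/W
R_outer film = 1/(h_o·A) = 1/(10.3×24.3) = 0.003995 K/W
R_total = 0.1227 K/W
Q = ΔT / R_total = 69 / 0.1227

Q ≈ 562 W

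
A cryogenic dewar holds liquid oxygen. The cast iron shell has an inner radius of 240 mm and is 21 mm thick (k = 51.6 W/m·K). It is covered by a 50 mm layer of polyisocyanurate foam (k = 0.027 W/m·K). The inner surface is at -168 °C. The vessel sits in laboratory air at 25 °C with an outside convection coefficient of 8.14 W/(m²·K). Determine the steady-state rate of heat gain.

Q ≈ 101 W

Spherical conduction: R = (1/r_in − 1/r_out)/(4πk) per layer; series-sum.
R_cast iron shell = (1/0.24 − 1/0.261)/(4π×51.6) = 5.17×10^-4 K/W
R_polyisocyanurate foam = (1/0.261 − 1/0.311)/(4π×0.027) = 1.815 K/W
R_outer film = 1/(h·4πr_o²) = 1/(8.14×4π×0.311²) = 0.1011 K/W
R_total = 1.917 K/W
Q = ΔT/R_total = 193/1.917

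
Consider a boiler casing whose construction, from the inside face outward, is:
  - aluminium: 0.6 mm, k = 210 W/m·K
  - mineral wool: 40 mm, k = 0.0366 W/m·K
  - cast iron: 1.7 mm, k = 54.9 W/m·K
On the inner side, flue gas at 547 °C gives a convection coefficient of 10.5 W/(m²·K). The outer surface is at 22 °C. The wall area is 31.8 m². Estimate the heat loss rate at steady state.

Q ≈ 14100 W

Treating each layer as a thermal resistance in series:
R_inner film = 1/(h_i·A) = 1/(10.5×31.8) = 0.002995 K/W
R_aluminium = L/(kA) = 0.0006/(210×31.8) = 8.985×10^-8 K/W
R_mineral wool = L/(kA) = 0.04/(0.0366×31.8) = 0.03437 K/W
R_cast iron = L/(kA) = 0.0017/(54.9×31.8) = 9.738×10^-7 K/W
R_total = 0.03736 K/W
Q = ΔT / R_total = 525 / 0.03736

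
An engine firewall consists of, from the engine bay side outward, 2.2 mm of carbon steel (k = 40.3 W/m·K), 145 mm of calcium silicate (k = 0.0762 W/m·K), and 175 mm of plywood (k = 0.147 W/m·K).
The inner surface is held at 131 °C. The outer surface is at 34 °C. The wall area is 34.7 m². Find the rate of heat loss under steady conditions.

Using the resistance-network approach (series):
R_carbon steel = L/(kA) = 0.0022/(40.3×34.7) = 1.573×10^-6 K/W
R_calcium silicate = L/(kA) = 0.145/(0.0762×34.7) = 0.05484 K/W
R_plywood = L/(kA) = 0.175/(0.147×34.7) = 0.03431 K/W
R_total = 0.08915 K/W
Q = ΔT / R_total = 97 / 0.08915

Q ≈ 1090 W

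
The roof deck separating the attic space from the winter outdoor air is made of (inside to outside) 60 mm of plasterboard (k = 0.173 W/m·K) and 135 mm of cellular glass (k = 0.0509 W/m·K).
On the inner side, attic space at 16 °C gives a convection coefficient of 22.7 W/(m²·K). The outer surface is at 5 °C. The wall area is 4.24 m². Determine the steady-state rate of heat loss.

Q ≈ 15.3 W

Series thermal resistances:
R_inner film = 1/(h_i·A) = 1/(22.7×4.24) = 0.01039 K/W
R_plasterboard = L/(kA) = 0.06/(0.173×4.24) = 0.0818 K/W
R_cellular glass = L/(kA) = 0.135/(0.0509×4.24) = 0.6255 K/W
R_total = 0.7177 K/W
Q = ΔT / R_total = 11 / 0.7177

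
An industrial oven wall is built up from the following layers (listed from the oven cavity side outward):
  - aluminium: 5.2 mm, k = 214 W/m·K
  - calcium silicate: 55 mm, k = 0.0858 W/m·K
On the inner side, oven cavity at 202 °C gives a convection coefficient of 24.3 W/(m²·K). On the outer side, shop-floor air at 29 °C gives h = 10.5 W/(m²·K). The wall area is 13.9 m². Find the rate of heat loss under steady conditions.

Thermal resistances in series:
R_inner film = 1/(h_i·A) = 1/(24.3×13.9) = 0.002961 K/W
R_aluminium = L/(kA) = 0.0052/(214×13.9) = 1.748×10^-6 K/W
R_calcium silicate = L/(kA) = 0.055/(0.0858×13.9) = 0.04612 K/W
R_outer film = 1/(h_o·A) = 1/(10.5×13.9) = 0.006852 K/W
R_total = 0.05593 K/W
Q = ΔT / R_total = 173 / 0.05593

Q ≈ 3090 W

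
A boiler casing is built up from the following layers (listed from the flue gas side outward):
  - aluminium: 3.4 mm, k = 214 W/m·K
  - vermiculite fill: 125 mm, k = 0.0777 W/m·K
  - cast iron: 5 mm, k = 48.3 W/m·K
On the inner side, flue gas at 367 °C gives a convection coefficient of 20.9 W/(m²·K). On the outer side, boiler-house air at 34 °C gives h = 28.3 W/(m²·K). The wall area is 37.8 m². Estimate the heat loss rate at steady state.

Q ≈ 7440 W

Series thermal resistances:
R_inner film = 1/(h_i·A) = 1/(20.9×37.8) = 0.001266 K/W
R_aluminium = L/(kA) = 0.0034/(214×37.8) = 4.203×10^-7 K/W
R_vermiculite fill = L/(kA) = 0.125/(0.0777×37.8) = 0.04256 K/W
R_cast iron = L/(kA) = 0.005/(48.3×37.8) = 2.739×10^-6 K/W
R_outer film = 1/(h_o·A) = 1/(28.3×37.8) = 9.348×10^-4 K/W
R_total = 0.04476 K/W
Q = ΔT / R_total = 333 / 0.04476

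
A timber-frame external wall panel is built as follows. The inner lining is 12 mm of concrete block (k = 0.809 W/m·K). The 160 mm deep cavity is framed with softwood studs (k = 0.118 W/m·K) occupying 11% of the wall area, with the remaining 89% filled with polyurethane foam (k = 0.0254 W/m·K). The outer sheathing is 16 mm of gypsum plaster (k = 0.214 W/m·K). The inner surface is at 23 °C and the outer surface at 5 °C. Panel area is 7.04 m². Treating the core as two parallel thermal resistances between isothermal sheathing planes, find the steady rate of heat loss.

Sheathing layers in series; stud and cavity paths in parallel between them.
R_inner = 0.012/(0.809×7.04) = 0.002107 K/W
R_stud  = 0.16/(0.118×0.11×7.04) = 1.751 K/W
R_cav   = 0.16/(0.0254×0.89×7.04) = 1.005 K/W
1/R_core = 1/R_stud + 1/R_cav → R_core = 0.6387 K/W
R_outer = 0.016/(0.214×7.04) = 0.01062 K/W
R_total = 0.6514 K/W
Q = ΔT/R_total = 18/0.6514

Q ≈ 27.6 W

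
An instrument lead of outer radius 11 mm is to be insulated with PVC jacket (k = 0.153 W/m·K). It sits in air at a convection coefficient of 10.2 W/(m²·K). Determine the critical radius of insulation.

For a cylinder r_cr = k/h = 0.153/10.2
r_cr = 15 mm; since the bare radius (11 mm) is below r_cr, adding a thin layer of insulation will *increase* heat loss.

r_cr ≈ 15 mm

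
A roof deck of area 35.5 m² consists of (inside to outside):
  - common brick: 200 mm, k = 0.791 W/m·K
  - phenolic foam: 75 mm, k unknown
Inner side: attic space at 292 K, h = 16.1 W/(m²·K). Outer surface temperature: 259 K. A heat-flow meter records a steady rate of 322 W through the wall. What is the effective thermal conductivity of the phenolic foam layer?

k ≈ 0.0226 W/(m·K)

Using the resistance-network approach (series):
R_inner film = 1/(h_i·A) = 1/(16.1×35.5) = 0.00175 K/W
R_common brick = L/(kA) = 0.2/(0.791×35.5) = 0.007122 K/W
Sum of known resistances R_other = 0.008872 K/W
Total R = ΔT/Q = 33/322 = 0.1025 K/W
R_phenolic foam = R_total − R_other = 0.09361 K/W
k = L/(R·A) = 0.075/(0.09361×35.5)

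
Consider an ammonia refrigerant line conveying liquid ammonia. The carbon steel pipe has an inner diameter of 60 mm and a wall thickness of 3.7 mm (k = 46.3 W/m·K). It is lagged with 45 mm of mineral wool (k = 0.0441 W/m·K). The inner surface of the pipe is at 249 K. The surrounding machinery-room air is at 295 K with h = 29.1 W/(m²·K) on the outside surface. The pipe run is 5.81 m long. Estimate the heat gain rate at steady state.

Per-layer cylindrical resistances, series-summed:
R_carbon steel pipe wall = ln(33.7/30)/(2π×46.3×5.81) = 6.881×10^-5 K/W
R_mineral wool = ln(78.7/33.7)/(2π×0.0441×5.81) = 0.5268 K/W
R_outer film = 1/(h_o·2πr_oL) = 1/(29.1×2π×0.0787×5.81) = 0.01196 K/W
R_total = 0.5389 K/W
Q = ΔT/R_total = 46/0.5389

Q ≈ 85.4 W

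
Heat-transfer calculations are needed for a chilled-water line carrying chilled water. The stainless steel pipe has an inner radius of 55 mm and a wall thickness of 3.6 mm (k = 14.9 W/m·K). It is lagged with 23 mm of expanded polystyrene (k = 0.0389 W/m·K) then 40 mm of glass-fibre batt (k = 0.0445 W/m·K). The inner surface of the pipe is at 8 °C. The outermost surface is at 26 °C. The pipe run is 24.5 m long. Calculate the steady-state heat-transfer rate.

Q ≈ 159 W

Per-layer cylindrical resistances, series-summed:
R_stainless steel pipe wall = ln(58.6/55)/(2π×14.9×24.5) = 2.764×10^-5 K/W
R_expanded polystyrene = ln(81.6/58.6)/(2π×0.0389×24.5) = 0.05529 K/W
R_glass-fibre batt = ln(121.6/81.6)/(2π×0.0445×24.5) = 0.05823 K/W
R_total = 0.1136 K/W
Q = ΔT/R_total = 18/0.1136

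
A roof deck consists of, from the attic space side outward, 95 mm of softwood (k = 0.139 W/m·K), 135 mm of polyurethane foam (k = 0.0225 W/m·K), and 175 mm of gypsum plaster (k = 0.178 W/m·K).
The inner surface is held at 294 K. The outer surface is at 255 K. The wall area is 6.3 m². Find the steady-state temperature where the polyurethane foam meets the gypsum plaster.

Using the resistance-network approach (series):
R_softwood = L/(kA) = 0.095/(0.139×6.3) = 0.1085 K/W
R_polyurethane foam = L/(kA) = 0.135/(0.0225×6.3) = 0.9524 K/W
R_gypsum plaster = L/(kA) = 0.175/(0.178×6.3) = 0.1561 K/W
R_total = 1.217 K/W;  Q = ΔT/R_total = 39/1.217 = 32.05 W
T_interface = T_inner − Q·ΣR(inner→interface) = 294 − 32×1.061

T ≈ 260 K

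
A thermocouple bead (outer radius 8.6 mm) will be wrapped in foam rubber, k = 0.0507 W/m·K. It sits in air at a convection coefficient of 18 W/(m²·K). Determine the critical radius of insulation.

For a sphere r_cr = 2k/h = 2×0.0507/18
r_cr = 5.63 mm; since the bare radius (8.6 mm) is above r_cr, any added insulation will reduce heat loss.

r_cr ≈ 5.63 mm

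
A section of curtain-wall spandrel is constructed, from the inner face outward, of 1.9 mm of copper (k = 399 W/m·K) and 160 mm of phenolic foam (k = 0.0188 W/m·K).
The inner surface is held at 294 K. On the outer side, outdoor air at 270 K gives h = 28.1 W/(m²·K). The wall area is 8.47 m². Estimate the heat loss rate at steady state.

Q ≈ 23.8 W

Model the wall as resistances in series:
R_copper = L/(kA) = 0.0019/(399×8.47) = 5.622×10^-7 K/W
R_phenolic foam = L/(kA) = 0.16/(0.0188×8.47) = 1.005 K/W
R_outer film = 1/(h_o·A) = 1/(28.1×8.47) = 0.004202 K/W
R_total = 1.009 K/W
Q = ΔT / R_total = 24 / 1.009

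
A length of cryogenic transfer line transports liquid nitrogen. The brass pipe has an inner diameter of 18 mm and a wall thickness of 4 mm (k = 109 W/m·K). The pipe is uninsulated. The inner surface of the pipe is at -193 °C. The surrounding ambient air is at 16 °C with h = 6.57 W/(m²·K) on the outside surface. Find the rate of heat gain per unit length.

q′ ≈ 112 W/m

For a radial system each layer contributes R = ln(r_out/r_in)/(2πkL); films add R = 1/(hA).
R_brass pipe wall = ln(13/9)/(2π×109×1) = 5.369×10^-4 K/W
R_outer film = 1/(h_o·2πr_oL) = 1/(6.57×2π×0.013×1) = 1.863 K/W
R_total = 1.864 K/W
Q = ΔT/R_total = 209/1.864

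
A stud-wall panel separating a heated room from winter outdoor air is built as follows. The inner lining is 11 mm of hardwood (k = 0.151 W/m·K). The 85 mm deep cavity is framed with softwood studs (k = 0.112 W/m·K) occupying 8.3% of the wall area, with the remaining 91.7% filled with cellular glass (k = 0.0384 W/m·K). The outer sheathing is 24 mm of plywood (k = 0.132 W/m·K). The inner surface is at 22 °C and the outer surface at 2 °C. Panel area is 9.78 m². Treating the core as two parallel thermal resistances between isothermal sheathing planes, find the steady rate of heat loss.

Q ≈ 90.4 W

Sheathing layers in series; stud and cavity paths in parallel between them.
R_inner = 0.011/(0.151×9.78) = 0.007449 K/W
R_stud  = 0.085/(0.112×0.083×9.78) = 0.9349 K/W
R_cav   = 0.085/(0.0384×0.917×9.78) = 0.2468 K/W
1/R_core = 1/R_stud + 1/R_cav → R_core = 0.1953 K/W
R_outer = 0.024/(0.132×9.78) = 0.01859 K/W
R_total = 0.2213 K/W
Q = ΔT/R_total = 20/0.2213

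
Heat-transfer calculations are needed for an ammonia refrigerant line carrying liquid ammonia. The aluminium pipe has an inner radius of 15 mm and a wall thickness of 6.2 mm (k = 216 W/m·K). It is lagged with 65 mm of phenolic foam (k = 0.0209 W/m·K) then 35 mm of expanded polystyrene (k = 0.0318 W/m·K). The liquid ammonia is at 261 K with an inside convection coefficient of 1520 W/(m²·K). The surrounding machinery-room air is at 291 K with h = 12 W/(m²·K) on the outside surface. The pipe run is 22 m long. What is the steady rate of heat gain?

For a radial system each layer contributes R = ln(r_out/r_in)/(2πkL); films add R = 1/(hA).
R_inner film = 1/(h_i·2πr₁L) = 1/(1520×2π×0.015×22) = 3.173×10^-4 K/W
R_aluminium pipe wall = ln(21.2/15)/(2π×216×22) = 1.159×10^-5 K/W
R_phenolic foam = ln(86.2/21.2)/(2π×0.0209×22) = 0.4855 K/W
R_expanded polystyrene = ln(121.2/86.2)/(2π×0.0318×22) = 0.07752 K/W
R_outer film = 1/(h_o·2πr_oL) = 1/(12×2π×0.1212×22) = 0.004974 K/W
R_total = 0.5683 K/W
Q = ΔT/R_total = 30/0.5683

Q ≈ 52.8 W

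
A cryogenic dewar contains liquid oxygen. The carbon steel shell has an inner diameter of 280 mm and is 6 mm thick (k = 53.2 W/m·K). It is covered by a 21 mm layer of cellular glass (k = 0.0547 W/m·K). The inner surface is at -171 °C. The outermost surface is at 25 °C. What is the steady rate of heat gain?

Q ≈ 156 W

Spherical conduction: R = (1/r_in − 1/r_out)/(4πk) per layer; series-sum.
R_carbon steel shell = (1/0.14 − 1/0.146)/(4π×53.2) = 4.391×10^-4 K/W
R_cellular glass = (1/0.146 − 1/0.167)/(4π×0.0547) = 1.253 K/W
R_total = 1.253 K/W
Q = ΔT/R_total = 196/1.253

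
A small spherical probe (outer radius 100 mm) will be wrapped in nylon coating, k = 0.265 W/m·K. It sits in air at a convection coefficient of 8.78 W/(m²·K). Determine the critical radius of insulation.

r_cr ≈ 60.4 mm

For a sphere r_cr = 2k/h = 2×0.265/8.78
r_cr = 60.4 mm; since the bare radius (100 mm) is above r_cr, any added insulation will reduce heat loss.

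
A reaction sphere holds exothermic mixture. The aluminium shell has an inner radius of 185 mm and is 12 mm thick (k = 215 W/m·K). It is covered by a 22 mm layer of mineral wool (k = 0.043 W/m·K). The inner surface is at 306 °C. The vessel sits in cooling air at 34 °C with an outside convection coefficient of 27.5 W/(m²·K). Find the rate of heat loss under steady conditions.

Q ≈ 271 W

Each spherical layer contributes R = (1/r_i − 1/r_o)/(4πk):
R_aluminium shell = (1/0.185 − 1/0.197)/(4π×215) = 1.219×10^-4 K/W
R_mineral wool = (1/0.197 − 1/0.219)/(4π×0.043) = 0.9437 K/W
R_outer film = 1/(h·4πr_o²) = 1/(27.5×4π×0.219²) = 0.06033 K/W
R_total = 1.004 K/W
Q = ΔT/R_total = 272/1.004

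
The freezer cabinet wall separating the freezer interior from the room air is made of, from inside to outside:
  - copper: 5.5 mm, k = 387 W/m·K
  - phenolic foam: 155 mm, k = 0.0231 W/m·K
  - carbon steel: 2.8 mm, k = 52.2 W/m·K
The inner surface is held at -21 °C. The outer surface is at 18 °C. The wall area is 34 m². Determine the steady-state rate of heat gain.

Q ≈ 198 W

Treating each layer as a thermal resistance in series:
R_copper = L/(kA) = 0.0055/(387×34) = 4.18×10^-7 K/W
R_phenolic foam = L/(kA) = 0.155/(0.0231×34) = 0.1974 K/W
R_carbon steel = L/(kA) = 0.0028/(52.2×34) = 1.578×10^-6 K/W
R_total = 0.1974 K/W
Q = ΔT / R_total = 39 / 0.1974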